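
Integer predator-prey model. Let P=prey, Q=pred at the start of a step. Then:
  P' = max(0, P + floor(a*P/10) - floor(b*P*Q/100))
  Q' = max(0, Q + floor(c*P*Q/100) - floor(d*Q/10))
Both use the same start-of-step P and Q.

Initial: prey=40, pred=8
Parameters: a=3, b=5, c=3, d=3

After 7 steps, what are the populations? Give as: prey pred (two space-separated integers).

Answer: 0 9

Derivation:
Step 1: prey: 40+12-16=36; pred: 8+9-2=15
Step 2: prey: 36+10-27=19; pred: 15+16-4=27
Step 3: prey: 19+5-25=0; pred: 27+15-8=34
Step 4: prey: 0+0-0=0; pred: 34+0-10=24
Step 5: prey: 0+0-0=0; pred: 24+0-7=17
Step 6: prey: 0+0-0=0; pred: 17+0-5=12
Step 7: prey: 0+0-0=0; pred: 12+0-3=9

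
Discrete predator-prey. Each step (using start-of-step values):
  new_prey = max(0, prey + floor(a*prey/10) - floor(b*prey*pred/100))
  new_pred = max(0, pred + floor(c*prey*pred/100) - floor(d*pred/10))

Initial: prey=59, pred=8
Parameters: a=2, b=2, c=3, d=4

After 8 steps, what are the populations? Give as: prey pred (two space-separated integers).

Answer: 0 14

Derivation:
Step 1: prey: 59+11-9=61; pred: 8+14-3=19
Step 2: prey: 61+12-23=50; pred: 19+34-7=46
Step 3: prey: 50+10-46=14; pred: 46+69-18=97
Step 4: prey: 14+2-27=0; pred: 97+40-38=99
Step 5: prey: 0+0-0=0; pred: 99+0-39=60
Step 6: prey: 0+0-0=0; pred: 60+0-24=36
Step 7: prey: 0+0-0=0; pred: 36+0-14=22
Step 8: prey: 0+0-0=0; pred: 22+0-8=14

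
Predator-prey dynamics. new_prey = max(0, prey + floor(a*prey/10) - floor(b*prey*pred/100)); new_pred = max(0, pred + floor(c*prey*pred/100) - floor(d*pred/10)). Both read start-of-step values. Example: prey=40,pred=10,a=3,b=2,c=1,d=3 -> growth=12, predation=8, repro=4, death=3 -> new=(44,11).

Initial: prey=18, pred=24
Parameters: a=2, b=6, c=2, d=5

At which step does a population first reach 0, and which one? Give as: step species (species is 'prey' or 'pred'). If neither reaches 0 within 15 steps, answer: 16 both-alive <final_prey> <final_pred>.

Answer: 1 prey

Derivation:
Step 1: prey: 18+3-25=0; pred: 24+8-12=20
First extinction: prey at step 1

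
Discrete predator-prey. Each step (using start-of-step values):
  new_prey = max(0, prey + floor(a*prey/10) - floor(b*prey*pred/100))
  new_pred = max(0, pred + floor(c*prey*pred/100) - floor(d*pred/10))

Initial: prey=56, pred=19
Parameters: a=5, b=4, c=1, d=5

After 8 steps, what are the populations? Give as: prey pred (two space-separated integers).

Answer: 52 3

Derivation:
Step 1: prey: 56+28-42=42; pred: 19+10-9=20
Step 2: prey: 42+21-33=30; pred: 20+8-10=18
Step 3: prey: 30+15-21=24; pred: 18+5-9=14
Step 4: prey: 24+12-13=23; pred: 14+3-7=10
Step 5: prey: 23+11-9=25; pred: 10+2-5=7
Step 6: prey: 25+12-7=30; pred: 7+1-3=5
Step 7: prey: 30+15-6=39; pred: 5+1-2=4
Step 8: prey: 39+19-6=52; pred: 4+1-2=3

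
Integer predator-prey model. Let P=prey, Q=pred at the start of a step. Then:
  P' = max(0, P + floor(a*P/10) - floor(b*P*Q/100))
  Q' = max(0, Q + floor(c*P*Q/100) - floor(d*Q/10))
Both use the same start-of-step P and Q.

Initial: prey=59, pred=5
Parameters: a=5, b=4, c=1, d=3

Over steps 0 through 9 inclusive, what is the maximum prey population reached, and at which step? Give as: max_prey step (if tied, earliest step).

Step 1: prey: 59+29-11=77; pred: 5+2-1=6
Step 2: prey: 77+38-18=97; pred: 6+4-1=9
Step 3: prey: 97+48-34=111; pred: 9+8-2=15
Step 4: prey: 111+55-66=100; pred: 15+16-4=27
Step 5: prey: 100+50-108=42; pred: 27+27-8=46
Step 6: prey: 42+21-77=0; pred: 46+19-13=52
Step 7: prey: 0+0-0=0; pred: 52+0-15=37
Step 8: prey: 0+0-0=0; pred: 37+0-11=26
Step 9: prey: 0+0-0=0; pred: 26+0-7=19
Max prey = 111 at step 3

Answer: 111 3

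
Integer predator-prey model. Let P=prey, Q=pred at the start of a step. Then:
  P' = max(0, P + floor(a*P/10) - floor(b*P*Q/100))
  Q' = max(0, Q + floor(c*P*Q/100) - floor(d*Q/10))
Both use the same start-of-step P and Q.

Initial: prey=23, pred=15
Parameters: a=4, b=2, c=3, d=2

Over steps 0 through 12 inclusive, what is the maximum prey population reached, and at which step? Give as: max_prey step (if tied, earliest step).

Answer: 26 1

Derivation:
Step 1: prey: 23+9-6=26; pred: 15+10-3=22
Step 2: prey: 26+10-11=25; pred: 22+17-4=35
Step 3: prey: 25+10-17=18; pred: 35+26-7=54
Step 4: prey: 18+7-19=6; pred: 54+29-10=73
Step 5: prey: 6+2-8=0; pred: 73+13-14=72
Step 6: prey: 0+0-0=0; pred: 72+0-14=58
Step 7: prey: 0+0-0=0; pred: 58+0-11=47
Step 8: prey: 0+0-0=0; pred: 47+0-9=38
Step 9: prey: 0+0-0=0; pred: 38+0-7=31
Step 10: prey: 0+0-0=0; pred: 31+0-6=25
Step 11: prey: 0+0-0=0; pred: 25+0-5=20
Step 12: prey: 0+0-0=0; pred: 20+0-4=16
Max prey = 26 at step 1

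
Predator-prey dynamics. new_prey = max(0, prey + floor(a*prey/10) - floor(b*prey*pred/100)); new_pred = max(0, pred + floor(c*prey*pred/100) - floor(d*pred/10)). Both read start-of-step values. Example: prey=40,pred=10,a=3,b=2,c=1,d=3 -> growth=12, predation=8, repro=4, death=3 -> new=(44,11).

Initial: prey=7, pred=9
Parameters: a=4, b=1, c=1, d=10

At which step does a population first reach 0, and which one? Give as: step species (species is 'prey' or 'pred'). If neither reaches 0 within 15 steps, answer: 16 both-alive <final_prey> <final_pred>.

Step 1: prey: 7+2-0=9; pred: 9+0-9=0
First extinction: pred at step 1

Answer: 1 pred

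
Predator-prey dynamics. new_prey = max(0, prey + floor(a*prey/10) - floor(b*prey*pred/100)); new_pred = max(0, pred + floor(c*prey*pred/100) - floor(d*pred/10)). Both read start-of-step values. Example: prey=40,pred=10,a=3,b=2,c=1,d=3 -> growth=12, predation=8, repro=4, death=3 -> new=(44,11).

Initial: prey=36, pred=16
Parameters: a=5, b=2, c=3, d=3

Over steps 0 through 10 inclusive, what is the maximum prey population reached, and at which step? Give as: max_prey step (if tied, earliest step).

Step 1: prey: 36+18-11=43; pred: 16+17-4=29
Step 2: prey: 43+21-24=40; pred: 29+37-8=58
Step 3: prey: 40+20-46=14; pred: 58+69-17=110
Step 4: prey: 14+7-30=0; pred: 110+46-33=123
Step 5: prey: 0+0-0=0; pred: 123+0-36=87
Step 6: prey: 0+0-0=0; pred: 87+0-26=61
Step 7: prey: 0+0-0=0; pred: 61+0-18=43
Step 8: prey: 0+0-0=0; pred: 43+0-12=31
Step 9: prey: 0+0-0=0; pred: 31+0-9=22
Step 10: prey: 0+0-0=0; pred: 22+0-6=16
Max prey = 43 at step 1

Answer: 43 1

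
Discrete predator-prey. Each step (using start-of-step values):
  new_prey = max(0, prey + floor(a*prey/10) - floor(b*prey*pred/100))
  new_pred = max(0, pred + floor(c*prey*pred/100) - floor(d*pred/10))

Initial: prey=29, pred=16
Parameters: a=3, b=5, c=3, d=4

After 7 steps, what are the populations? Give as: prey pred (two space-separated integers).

Step 1: prey: 29+8-23=14; pred: 16+13-6=23
Step 2: prey: 14+4-16=2; pred: 23+9-9=23
Step 3: prey: 2+0-2=0; pred: 23+1-9=15
Step 4: prey: 0+0-0=0; pred: 15+0-6=9
Step 5: prey: 0+0-0=0; pred: 9+0-3=6
Step 6: prey: 0+0-0=0; pred: 6+0-2=4
Step 7: prey: 0+0-0=0; pred: 4+0-1=3

Answer: 0 3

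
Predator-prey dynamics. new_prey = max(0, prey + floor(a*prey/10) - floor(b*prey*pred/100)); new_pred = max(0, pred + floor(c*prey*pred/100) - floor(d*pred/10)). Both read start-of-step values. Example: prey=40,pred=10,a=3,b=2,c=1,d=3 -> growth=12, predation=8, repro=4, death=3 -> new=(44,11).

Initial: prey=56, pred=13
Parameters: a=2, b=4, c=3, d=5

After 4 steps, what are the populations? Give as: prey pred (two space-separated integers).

Answer: 0 14

Derivation:
Step 1: prey: 56+11-29=38; pred: 13+21-6=28
Step 2: prey: 38+7-42=3; pred: 28+31-14=45
Step 3: prey: 3+0-5=0; pred: 45+4-22=27
Step 4: prey: 0+0-0=0; pred: 27+0-13=14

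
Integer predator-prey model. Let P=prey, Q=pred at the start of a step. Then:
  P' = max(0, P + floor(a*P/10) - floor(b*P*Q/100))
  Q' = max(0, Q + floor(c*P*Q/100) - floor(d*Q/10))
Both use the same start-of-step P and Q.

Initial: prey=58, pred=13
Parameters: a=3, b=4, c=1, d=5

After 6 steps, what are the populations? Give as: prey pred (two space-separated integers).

Answer: 23 4

Derivation:
Step 1: prey: 58+17-30=45; pred: 13+7-6=14
Step 2: prey: 45+13-25=33; pred: 14+6-7=13
Step 3: prey: 33+9-17=25; pred: 13+4-6=11
Step 4: prey: 25+7-11=21; pred: 11+2-5=8
Step 5: prey: 21+6-6=21; pred: 8+1-4=5
Step 6: prey: 21+6-4=23; pred: 5+1-2=4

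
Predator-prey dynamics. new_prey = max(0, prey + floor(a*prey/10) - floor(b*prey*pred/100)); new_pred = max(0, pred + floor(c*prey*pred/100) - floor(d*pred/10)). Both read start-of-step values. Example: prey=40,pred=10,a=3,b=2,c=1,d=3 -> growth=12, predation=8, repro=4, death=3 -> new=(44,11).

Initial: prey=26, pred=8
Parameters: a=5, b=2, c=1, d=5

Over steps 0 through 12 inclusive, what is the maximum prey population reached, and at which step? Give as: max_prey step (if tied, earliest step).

Answer: 218 7

Derivation:
Step 1: prey: 26+13-4=35; pred: 8+2-4=6
Step 2: prey: 35+17-4=48; pred: 6+2-3=5
Step 3: prey: 48+24-4=68; pred: 5+2-2=5
Step 4: prey: 68+34-6=96; pred: 5+3-2=6
Step 5: prey: 96+48-11=133; pred: 6+5-3=8
Step 6: prey: 133+66-21=178; pred: 8+10-4=14
Step 7: prey: 178+89-49=218; pred: 14+24-7=31
Step 8: prey: 218+109-135=192; pred: 31+67-15=83
Step 9: prey: 192+96-318=0; pred: 83+159-41=201
Step 10: prey: 0+0-0=0; pred: 201+0-100=101
Step 11: prey: 0+0-0=0; pred: 101+0-50=51
Step 12: prey: 0+0-0=0; pred: 51+0-25=26
Max prey = 218 at step 7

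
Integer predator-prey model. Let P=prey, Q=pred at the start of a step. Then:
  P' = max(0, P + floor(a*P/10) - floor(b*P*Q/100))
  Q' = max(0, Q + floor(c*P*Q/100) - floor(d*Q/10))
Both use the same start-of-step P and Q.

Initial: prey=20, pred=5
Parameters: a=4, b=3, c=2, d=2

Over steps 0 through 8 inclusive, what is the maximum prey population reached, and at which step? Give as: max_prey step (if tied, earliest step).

Step 1: prey: 20+8-3=25; pred: 5+2-1=6
Step 2: prey: 25+10-4=31; pred: 6+3-1=8
Step 3: prey: 31+12-7=36; pred: 8+4-1=11
Step 4: prey: 36+14-11=39; pred: 11+7-2=16
Step 5: prey: 39+15-18=36; pred: 16+12-3=25
Step 6: prey: 36+14-27=23; pred: 25+18-5=38
Step 7: prey: 23+9-26=6; pred: 38+17-7=48
Step 8: prey: 6+2-8=0; pred: 48+5-9=44
Max prey = 39 at step 4

Answer: 39 4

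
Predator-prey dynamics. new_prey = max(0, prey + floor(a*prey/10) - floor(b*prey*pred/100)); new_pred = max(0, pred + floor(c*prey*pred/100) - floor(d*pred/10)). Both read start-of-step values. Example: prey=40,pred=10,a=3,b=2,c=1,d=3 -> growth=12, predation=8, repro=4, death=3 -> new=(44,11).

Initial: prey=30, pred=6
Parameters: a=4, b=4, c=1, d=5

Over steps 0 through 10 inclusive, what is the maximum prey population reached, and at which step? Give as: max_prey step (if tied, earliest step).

Answer: 148 8

Derivation:
Step 1: prey: 30+12-7=35; pred: 6+1-3=4
Step 2: prey: 35+14-5=44; pred: 4+1-2=3
Step 3: prey: 44+17-5=56; pred: 3+1-1=3
Step 4: prey: 56+22-6=72; pred: 3+1-1=3
Step 5: prey: 72+28-8=92; pred: 3+2-1=4
Step 6: prey: 92+36-14=114; pred: 4+3-2=5
Step 7: prey: 114+45-22=137; pred: 5+5-2=8
Step 8: prey: 137+54-43=148; pred: 8+10-4=14
Step 9: prey: 148+59-82=125; pred: 14+20-7=27
Step 10: prey: 125+50-135=40; pred: 27+33-13=47
Max prey = 148 at step 8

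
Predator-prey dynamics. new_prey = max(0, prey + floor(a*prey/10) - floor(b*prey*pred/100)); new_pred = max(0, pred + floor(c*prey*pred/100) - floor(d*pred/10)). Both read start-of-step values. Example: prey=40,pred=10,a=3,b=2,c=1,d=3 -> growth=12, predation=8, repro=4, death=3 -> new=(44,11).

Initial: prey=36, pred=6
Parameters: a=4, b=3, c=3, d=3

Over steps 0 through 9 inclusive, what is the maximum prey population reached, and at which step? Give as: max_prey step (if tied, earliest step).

Answer: 47 2

Derivation:
Step 1: prey: 36+14-6=44; pred: 6+6-1=11
Step 2: prey: 44+17-14=47; pred: 11+14-3=22
Step 3: prey: 47+18-31=34; pred: 22+31-6=47
Step 4: prey: 34+13-47=0; pred: 47+47-14=80
Step 5: prey: 0+0-0=0; pred: 80+0-24=56
Step 6: prey: 0+0-0=0; pred: 56+0-16=40
Step 7: prey: 0+0-0=0; pred: 40+0-12=28
Step 8: prey: 0+0-0=0; pred: 28+0-8=20
Step 9: prey: 0+0-0=0; pred: 20+0-6=14
Max prey = 47 at step 2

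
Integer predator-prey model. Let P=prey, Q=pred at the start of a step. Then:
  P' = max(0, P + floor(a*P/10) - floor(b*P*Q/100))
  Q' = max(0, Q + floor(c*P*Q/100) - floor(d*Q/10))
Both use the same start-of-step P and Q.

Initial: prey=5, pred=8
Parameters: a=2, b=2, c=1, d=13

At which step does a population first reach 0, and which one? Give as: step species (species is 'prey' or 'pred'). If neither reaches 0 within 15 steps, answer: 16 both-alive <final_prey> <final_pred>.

Step 1: prey: 5+1-0=6; pred: 8+0-10=0
First extinction: pred at step 1

Answer: 1 pred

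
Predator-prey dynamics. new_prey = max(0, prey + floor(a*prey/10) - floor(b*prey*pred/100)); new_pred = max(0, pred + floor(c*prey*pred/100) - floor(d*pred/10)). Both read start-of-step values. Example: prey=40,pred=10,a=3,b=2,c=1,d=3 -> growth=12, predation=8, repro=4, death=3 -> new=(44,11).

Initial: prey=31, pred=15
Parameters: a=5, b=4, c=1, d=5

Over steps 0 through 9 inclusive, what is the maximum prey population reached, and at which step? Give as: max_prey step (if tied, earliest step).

Answer: 129 9

Derivation:
Step 1: prey: 31+15-18=28; pred: 15+4-7=12
Step 2: prey: 28+14-13=29; pred: 12+3-6=9
Step 3: prey: 29+14-10=33; pred: 9+2-4=7
Step 4: prey: 33+16-9=40; pred: 7+2-3=6
Step 5: prey: 40+20-9=51; pred: 6+2-3=5
Step 6: prey: 51+25-10=66; pred: 5+2-2=5
Step 7: prey: 66+33-13=86; pred: 5+3-2=6
Step 8: prey: 86+43-20=109; pred: 6+5-3=8
Step 9: prey: 109+54-34=129; pred: 8+8-4=12
Max prey = 129 at step 9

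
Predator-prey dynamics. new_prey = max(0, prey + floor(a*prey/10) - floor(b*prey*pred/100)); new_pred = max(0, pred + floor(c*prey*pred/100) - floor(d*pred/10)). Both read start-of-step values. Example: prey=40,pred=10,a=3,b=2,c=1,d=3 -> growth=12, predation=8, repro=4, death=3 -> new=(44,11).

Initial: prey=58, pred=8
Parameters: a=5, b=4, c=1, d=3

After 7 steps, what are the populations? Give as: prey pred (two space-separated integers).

Answer: 1 23

Derivation:
Step 1: prey: 58+29-18=69; pred: 8+4-2=10
Step 2: prey: 69+34-27=76; pred: 10+6-3=13
Step 3: prey: 76+38-39=75; pred: 13+9-3=19
Step 4: prey: 75+37-57=55; pred: 19+14-5=28
Step 5: prey: 55+27-61=21; pred: 28+15-8=35
Step 6: prey: 21+10-29=2; pred: 35+7-10=32
Step 7: prey: 2+1-2=1; pred: 32+0-9=23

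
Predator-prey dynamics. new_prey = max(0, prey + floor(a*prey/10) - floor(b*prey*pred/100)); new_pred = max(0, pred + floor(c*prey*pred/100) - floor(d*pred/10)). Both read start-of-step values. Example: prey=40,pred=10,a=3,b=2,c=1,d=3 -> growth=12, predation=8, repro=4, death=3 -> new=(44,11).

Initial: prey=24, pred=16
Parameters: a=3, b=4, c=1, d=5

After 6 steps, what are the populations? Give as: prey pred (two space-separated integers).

Answer: 22 1

Derivation:
Step 1: prey: 24+7-15=16; pred: 16+3-8=11
Step 2: prey: 16+4-7=13; pred: 11+1-5=7
Step 3: prey: 13+3-3=13; pred: 7+0-3=4
Step 4: prey: 13+3-2=14; pred: 4+0-2=2
Step 5: prey: 14+4-1=17; pred: 2+0-1=1
Step 6: prey: 17+5-0=22; pred: 1+0-0=1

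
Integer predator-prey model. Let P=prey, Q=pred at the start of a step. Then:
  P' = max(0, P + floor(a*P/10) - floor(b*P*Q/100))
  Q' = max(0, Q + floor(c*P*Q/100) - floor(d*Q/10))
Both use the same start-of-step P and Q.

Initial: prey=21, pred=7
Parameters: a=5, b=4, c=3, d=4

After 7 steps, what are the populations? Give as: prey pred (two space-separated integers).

Step 1: prey: 21+10-5=26; pred: 7+4-2=9
Step 2: prey: 26+13-9=30; pred: 9+7-3=13
Step 3: prey: 30+15-15=30; pred: 13+11-5=19
Step 4: prey: 30+15-22=23; pred: 19+17-7=29
Step 5: prey: 23+11-26=8; pred: 29+20-11=38
Step 6: prey: 8+4-12=0; pred: 38+9-15=32
Step 7: prey: 0+0-0=0; pred: 32+0-12=20

Answer: 0 20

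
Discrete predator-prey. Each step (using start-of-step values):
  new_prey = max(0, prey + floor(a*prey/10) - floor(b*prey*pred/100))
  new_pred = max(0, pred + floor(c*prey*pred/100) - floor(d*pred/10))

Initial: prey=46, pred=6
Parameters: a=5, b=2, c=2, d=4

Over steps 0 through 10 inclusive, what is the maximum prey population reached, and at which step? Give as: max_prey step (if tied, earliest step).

Step 1: prey: 46+23-5=64; pred: 6+5-2=9
Step 2: prey: 64+32-11=85; pred: 9+11-3=17
Step 3: prey: 85+42-28=99; pred: 17+28-6=39
Step 4: prey: 99+49-77=71; pred: 39+77-15=101
Step 5: prey: 71+35-143=0; pred: 101+143-40=204
Step 6: prey: 0+0-0=0; pred: 204+0-81=123
Step 7: prey: 0+0-0=0; pred: 123+0-49=74
Step 8: prey: 0+0-0=0; pred: 74+0-29=45
Step 9: prey: 0+0-0=0; pred: 45+0-18=27
Step 10: prey: 0+0-0=0; pred: 27+0-10=17
Max prey = 99 at step 3

Answer: 99 3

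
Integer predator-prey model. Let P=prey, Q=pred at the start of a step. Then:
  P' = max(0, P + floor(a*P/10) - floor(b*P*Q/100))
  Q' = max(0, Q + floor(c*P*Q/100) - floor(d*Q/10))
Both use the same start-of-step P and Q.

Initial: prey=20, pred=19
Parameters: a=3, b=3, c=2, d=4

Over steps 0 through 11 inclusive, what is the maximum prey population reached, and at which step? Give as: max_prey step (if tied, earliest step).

Answer: 21 11

Derivation:
Step 1: prey: 20+6-11=15; pred: 19+7-7=19
Step 2: prey: 15+4-8=11; pred: 19+5-7=17
Step 3: prey: 11+3-5=9; pred: 17+3-6=14
Step 4: prey: 9+2-3=8; pred: 14+2-5=11
Step 5: prey: 8+2-2=8; pred: 11+1-4=8
Step 6: prey: 8+2-1=9; pred: 8+1-3=6
Step 7: prey: 9+2-1=10; pred: 6+1-2=5
Step 8: prey: 10+3-1=12; pred: 5+1-2=4
Step 9: prey: 12+3-1=14; pred: 4+0-1=3
Step 10: prey: 14+4-1=17; pred: 3+0-1=2
Step 11: prey: 17+5-1=21; pred: 2+0-0=2
Max prey = 21 at step 11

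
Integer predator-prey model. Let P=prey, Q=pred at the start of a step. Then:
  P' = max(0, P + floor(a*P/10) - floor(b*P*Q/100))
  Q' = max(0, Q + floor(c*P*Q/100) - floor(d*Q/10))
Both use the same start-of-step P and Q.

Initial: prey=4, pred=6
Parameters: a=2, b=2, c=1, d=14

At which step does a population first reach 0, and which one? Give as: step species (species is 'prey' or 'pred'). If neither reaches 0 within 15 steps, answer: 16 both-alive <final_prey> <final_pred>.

Step 1: prey: 4+0-0=4; pred: 6+0-8=0
First extinction: pred at step 1

Answer: 1 pred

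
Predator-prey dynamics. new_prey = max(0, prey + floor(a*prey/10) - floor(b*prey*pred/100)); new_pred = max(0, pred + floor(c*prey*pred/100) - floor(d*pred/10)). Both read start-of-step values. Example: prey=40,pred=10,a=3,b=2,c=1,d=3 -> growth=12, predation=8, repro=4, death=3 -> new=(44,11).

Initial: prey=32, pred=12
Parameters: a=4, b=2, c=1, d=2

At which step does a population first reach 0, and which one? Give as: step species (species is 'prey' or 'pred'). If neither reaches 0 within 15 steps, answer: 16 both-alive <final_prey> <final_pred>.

Answer: 16 both-alive 4 13

Derivation:
Step 1: prey: 32+12-7=37; pred: 12+3-2=13
Step 2: prey: 37+14-9=42; pred: 13+4-2=15
Step 3: prey: 42+16-12=46; pred: 15+6-3=18
Step 4: prey: 46+18-16=48; pred: 18+8-3=23
Step 5: prey: 48+19-22=45; pred: 23+11-4=30
Step 6: prey: 45+18-27=36; pred: 30+13-6=37
Step 7: prey: 36+14-26=24; pred: 37+13-7=43
Step 8: prey: 24+9-20=13; pred: 43+10-8=45
Step 9: prey: 13+5-11=7; pred: 45+5-9=41
Step 10: prey: 7+2-5=4; pred: 41+2-8=35
Step 11: prey: 4+1-2=3; pred: 35+1-7=29
Step 12: prey: 3+1-1=3; pred: 29+0-5=24
Step 13: prey: 3+1-1=3; pred: 24+0-4=20
Step 14: prey: 3+1-1=3; pred: 20+0-4=16
Step 15: prey: 3+1-0=4; pred: 16+0-3=13
No extinction within 15 steps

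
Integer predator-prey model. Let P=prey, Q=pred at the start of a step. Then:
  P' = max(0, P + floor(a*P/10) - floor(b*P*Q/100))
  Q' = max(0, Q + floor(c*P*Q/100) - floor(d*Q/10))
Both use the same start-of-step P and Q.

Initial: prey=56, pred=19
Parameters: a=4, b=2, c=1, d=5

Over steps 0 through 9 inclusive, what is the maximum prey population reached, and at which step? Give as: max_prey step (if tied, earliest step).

Step 1: prey: 56+22-21=57; pred: 19+10-9=20
Step 2: prey: 57+22-22=57; pred: 20+11-10=21
Step 3: prey: 57+22-23=56; pred: 21+11-10=22
Step 4: prey: 56+22-24=54; pred: 22+12-11=23
Step 5: prey: 54+21-24=51; pred: 23+12-11=24
Step 6: prey: 51+20-24=47; pred: 24+12-12=24
Step 7: prey: 47+18-22=43; pred: 24+11-12=23
Step 8: prey: 43+17-19=41; pred: 23+9-11=21
Step 9: prey: 41+16-17=40; pred: 21+8-10=19
Max prey = 57 at step 1

Answer: 57 1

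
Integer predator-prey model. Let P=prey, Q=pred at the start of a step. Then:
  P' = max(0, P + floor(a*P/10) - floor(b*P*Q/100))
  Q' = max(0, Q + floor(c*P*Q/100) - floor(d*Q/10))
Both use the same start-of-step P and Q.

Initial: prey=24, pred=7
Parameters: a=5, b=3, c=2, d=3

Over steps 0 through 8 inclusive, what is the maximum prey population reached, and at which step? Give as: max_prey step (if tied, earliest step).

Step 1: prey: 24+12-5=31; pred: 7+3-2=8
Step 2: prey: 31+15-7=39; pred: 8+4-2=10
Step 3: prey: 39+19-11=47; pred: 10+7-3=14
Step 4: prey: 47+23-19=51; pred: 14+13-4=23
Step 5: prey: 51+25-35=41; pred: 23+23-6=40
Step 6: prey: 41+20-49=12; pred: 40+32-12=60
Step 7: prey: 12+6-21=0; pred: 60+14-18=56
Step 8: prey: 0+0-0=0; pred: 56+0-16=40
Max prey = 51 at step 4

Answer: 51 4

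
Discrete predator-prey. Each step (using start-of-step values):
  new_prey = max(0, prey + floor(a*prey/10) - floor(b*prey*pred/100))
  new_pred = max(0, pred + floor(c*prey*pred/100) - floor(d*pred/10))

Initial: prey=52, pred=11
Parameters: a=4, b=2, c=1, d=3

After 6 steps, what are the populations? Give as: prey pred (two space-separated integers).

Step 1: prey: 52+20-11=61; pred: 11+5-3=13
Step 2: prey: 61+24-15=70; pred: 13+7-3=17
Step 3: prey: 70+28-23=75; pred: 17+11-5=23
Step 4: prey: 75+30-34=71; pred: 23+17-6=34
Step 5: prey: 71+28-48=51; pred: 34+24-10=48
Step 6: prey: 51+20-48=23; pred: 48+24-14=58

Answer: 23 58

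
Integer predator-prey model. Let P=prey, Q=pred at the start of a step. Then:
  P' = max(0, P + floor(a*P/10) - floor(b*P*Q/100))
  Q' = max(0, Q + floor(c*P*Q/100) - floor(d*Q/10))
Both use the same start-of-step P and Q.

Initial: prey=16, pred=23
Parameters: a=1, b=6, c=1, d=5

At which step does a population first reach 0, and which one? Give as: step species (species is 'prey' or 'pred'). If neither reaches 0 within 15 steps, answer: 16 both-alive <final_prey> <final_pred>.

Step 1: prey: 16+1-22=0; pred: 23+3-11=15
First extinction: prey at step 1

Answer: 1 prey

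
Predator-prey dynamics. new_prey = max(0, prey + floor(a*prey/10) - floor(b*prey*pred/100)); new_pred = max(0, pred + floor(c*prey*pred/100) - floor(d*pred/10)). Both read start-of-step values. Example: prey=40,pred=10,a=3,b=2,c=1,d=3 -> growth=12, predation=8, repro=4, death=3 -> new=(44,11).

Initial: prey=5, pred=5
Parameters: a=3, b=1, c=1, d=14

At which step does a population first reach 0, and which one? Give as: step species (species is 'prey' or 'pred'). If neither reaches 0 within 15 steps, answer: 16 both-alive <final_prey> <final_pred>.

Answer: 1 pred

Derivation:
Step 1: prey: 5+1-0=6; pred: 5+0-7=0
First extinction: pred at step 1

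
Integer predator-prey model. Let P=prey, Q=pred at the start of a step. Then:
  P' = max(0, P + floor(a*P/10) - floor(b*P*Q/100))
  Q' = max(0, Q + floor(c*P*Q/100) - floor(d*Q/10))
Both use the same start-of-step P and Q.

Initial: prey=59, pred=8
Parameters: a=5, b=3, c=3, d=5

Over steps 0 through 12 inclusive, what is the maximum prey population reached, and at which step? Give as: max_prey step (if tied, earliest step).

Answer: 74 1

Derivation:
Step 1: prey: 59+29-14=74; pred: 8+14-4=18
Step 2: prey: 74+37-39=72; pred: 18+39-9=48
Step 3: prey: 72+36-103=5; pred: 48+103-24=127
Step 4: prey: 5+2-19=0; pred: 127+19-63=83
Step 5: prey: 0+0-0=0; pred: 83+0-41=42
Step 6: prey: 0+0-0=0; pred: 42+0-21=21
Step 7: prey: 0+0-0=0; pred: 21+0-10=11
Step 8: prey: 0+0-0=0; pred: 11+0-5=6
Step 9: prey: 0+0-0=0; pred: 6+0-3=3
Step 10: prey: 0+0-0=0; pred: 3+0-1=2
Step 11: prey: 0+0-0=0; pred: 2+0-1=1
Step 12: prey: 0+0-0=0; pred: 1+0-0=1
Max prey = 74 at step 1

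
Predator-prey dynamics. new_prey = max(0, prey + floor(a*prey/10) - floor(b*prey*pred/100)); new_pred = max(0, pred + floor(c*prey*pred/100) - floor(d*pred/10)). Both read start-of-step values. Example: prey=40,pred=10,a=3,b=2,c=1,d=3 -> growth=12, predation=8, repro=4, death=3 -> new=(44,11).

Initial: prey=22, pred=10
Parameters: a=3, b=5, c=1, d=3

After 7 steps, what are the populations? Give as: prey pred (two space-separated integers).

Step 1: prey: 22+6-11=17; pred: 10+2-3=9
Step 2: prey: 17+5-7=15; pred: 9+1-2=8
Step 3: prey: 15+4-6=13; pred: 8+1-2=7
Step 4: prey: 13+3-4=12; pred: 7+0-2=5
Step 5: prey: 12+3-3=12; pred: 5+0-1=4
Step 6: prey: 12+3-2=13; pred: 4+0-1=3
Step 7: prey: 13+3-1=15; pred: 3+0-0=3

Answer: 15 3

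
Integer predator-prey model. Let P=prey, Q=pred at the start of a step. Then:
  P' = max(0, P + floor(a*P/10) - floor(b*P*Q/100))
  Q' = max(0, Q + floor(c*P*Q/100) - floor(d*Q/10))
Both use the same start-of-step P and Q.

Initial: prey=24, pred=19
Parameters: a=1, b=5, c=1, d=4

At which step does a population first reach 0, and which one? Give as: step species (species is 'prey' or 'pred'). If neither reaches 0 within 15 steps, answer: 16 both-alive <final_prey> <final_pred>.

Step 1: prey: 24+2-22=4; pred: 19+4-7=16
Step 2: prey: 4+0-3=1; pred: 16+0-6=10
Step 3: prey: 1+0-0=1; pred: 10+0-4=6
Step 4: prey: 1+0-0=1; pred: 6+0-2=4
Step 5: prey: 1+0-0=1; pred: 4+0-1=3
Step 6: prey: 1+0-0=1; pred: 3+0-1=2
Step 7: prey: 1+0-0=1; pred: 2+0-0=2
Steps 8-15: state stable at prey=1, pred=2 (no change)
No extinction within 15 steps

Answer: 16 both-alive 1 2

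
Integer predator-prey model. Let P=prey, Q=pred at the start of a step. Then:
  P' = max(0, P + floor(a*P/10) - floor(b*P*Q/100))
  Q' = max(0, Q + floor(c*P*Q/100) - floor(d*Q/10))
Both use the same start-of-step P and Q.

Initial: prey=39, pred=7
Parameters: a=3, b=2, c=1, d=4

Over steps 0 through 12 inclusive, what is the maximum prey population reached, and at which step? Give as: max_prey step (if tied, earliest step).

Step 1: prey: 39+11-5=45; pred: 7+2-2=7
Step 2: prey: 45+13-6=52; pred: 7+3-2=8
Step 3: prey: 52+15-8=59; pred: 8+4-3=9
Step 4: prey: 59+17-10=66; pred: 9+5-3=11
Step 5: prey: 66+19-14=71; pred: 11+7-4=14
Step 6: prey: 71+21-19=73; pred: 14+9-5=18
Step 7: prey: 73+21-26=68; pred: 18+13-7=24
Step 8: prey: 68+20-32=56; pred: 24+16-9=31
Step 9: prey: 56+16-34=38; pred: 31+17-12=36
Step 10: prey: 38+11-27=22; pred: 36+13-14=35
Step 11: prey: 22+6-15=13; pred: 35+7-14=28
Step 12: prey: 13+3-7=9; pred: 28+3-11=20
Max prey = 73 at step 6

Answer: 73 6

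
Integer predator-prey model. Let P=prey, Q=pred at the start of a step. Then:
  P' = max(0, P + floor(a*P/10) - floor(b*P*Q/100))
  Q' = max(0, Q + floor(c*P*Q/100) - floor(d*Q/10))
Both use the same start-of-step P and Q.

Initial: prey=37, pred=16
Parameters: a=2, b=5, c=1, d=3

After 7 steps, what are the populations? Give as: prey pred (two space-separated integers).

Step 1: prey: 37+7-29=15; pred: 16+5-4=17
Step 2: prey: 15+3-12=6; pred: 17+2-5=14
Step 3: prey: 6+1-4=3; pred: 14+0-4=10
Step 4: prey: 3+0-1=2; pred: 10+0-3=7
Step 5: prey: 2+0-0=2; pred: 7+0-2=5
Step 6: prey: 2+0-0=2; pred: 5+0-1=4
Step 7: prey: 2+0-0=2; pred: 4+0-1=3

Answer: 2 3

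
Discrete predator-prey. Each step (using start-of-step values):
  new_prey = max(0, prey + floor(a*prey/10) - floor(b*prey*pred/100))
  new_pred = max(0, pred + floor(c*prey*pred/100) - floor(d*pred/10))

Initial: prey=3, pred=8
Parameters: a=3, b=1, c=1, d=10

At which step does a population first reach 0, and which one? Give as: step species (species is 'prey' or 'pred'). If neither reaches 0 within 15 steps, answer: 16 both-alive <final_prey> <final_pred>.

Answer: 1 pred

Derivation:
Step 1: prey: 3+0-0=3; pred: 8+0-8=0
First extinction: pred at step 1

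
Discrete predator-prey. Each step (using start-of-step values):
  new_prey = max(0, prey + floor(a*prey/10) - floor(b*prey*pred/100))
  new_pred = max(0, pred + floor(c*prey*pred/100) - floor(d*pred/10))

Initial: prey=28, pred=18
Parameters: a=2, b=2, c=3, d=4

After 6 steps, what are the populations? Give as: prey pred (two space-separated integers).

Answer: 2 14

Derivation:
Step 1: prey: 28+5-10=23; pred: 18+15-7=26
Step 2: prey: 23+4-11=16; pred: 26+17-10=33
Step 3: prey: 16+3-10=9; pred: 33+15-13=35
Step 4: prey: 9+1-6=4; pred: 35+9-14=30
Step 5: prey: 4+0-2=2; pred: 30+3-12=21
Step 6: prey: 2+0-0=2; pred: 21+1-8=14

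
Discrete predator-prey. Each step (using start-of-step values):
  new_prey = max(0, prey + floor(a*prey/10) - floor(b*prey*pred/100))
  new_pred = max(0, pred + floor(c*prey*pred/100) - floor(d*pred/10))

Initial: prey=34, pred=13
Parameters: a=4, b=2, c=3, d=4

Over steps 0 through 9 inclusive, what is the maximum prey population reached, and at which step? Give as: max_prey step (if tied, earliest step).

Answer: 39 1

Derivation:
Step 1: prey: 34+13-8=39; pred: 13+13-5=21
Step 2: prey: 39+15-16=38; pred: 21+24-8=37
Step 3: prey: 38+15-28=25; pred: 37+42-14=65
Step 4: prey: 25+10-32=3; pred: 65+48-26=87
Step 5: prey: 3+1-5=0; pred: 87+7-34=60
Step 6: prey: 0+0-0=0; pred: 60+0-24=36
Step 7: prey: 0+0-0=0; pred: 36+0-14=22
Step 8: prey: 0+0-0=0; pred: 22+0-8=14
Step 9: prey: 0+0-0=0; pred: 14+0-5=9
Max prey = 39 at step 1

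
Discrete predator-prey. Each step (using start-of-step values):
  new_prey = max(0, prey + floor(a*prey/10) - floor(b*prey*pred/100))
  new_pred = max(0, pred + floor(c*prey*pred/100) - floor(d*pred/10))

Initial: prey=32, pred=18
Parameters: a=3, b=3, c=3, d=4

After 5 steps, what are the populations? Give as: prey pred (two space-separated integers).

Answer: 0 14

Derivation:
Step 1: prey: 32+9-17=24; pred: 18+17-7=28
Step 2: prey: 24+7-20=11; pred: 28+20-11=37
Step 3: prey: 11+3-12=2; pred: 37+12-14=35
Step 4: prey: 2+0-2=0; pred: 35+2-14=23
Step 5: prey: 0+0-0=0; pred: 23+0-9=14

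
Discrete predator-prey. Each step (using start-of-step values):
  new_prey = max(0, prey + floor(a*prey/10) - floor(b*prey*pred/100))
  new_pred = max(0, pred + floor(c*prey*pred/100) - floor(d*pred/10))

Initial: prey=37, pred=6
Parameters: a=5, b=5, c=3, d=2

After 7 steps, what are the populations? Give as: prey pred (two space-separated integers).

Step 1: prey: 37+18-11=44; pred: 6+6-1=11
Step 2: prey: 44+22-24=42; pred: 11+14-2=23
Step 3: prey: 42+21-48=15; pred: 23+28-4=47
Step 4: prey: 15+7-35=0; pred: 47+21-9=59
Step 5: prey: 0+0-0=0; pred: 59+0-11=48
Step 6: prey: 0+0-0=0; pred: 48+0-9=39
Step 7: prey: 0+0-0=0; pred: 39+0-7=32

Answer: 0 32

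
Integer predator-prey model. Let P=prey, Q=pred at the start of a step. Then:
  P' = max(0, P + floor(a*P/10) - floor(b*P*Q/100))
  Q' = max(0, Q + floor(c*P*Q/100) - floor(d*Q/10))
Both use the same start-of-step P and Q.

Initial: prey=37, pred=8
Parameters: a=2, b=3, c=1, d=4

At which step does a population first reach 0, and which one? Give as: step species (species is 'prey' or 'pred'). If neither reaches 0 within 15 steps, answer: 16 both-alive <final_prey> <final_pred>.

Step 1: prey: 37+7-8=36; pred: 8+2-3=7
Step 2: prey: 36+7-7=36; pred: 7+2-2=7
Steps 3-15: state stable at prey=36, pred=7 (no change)
No extinction within 15 steps

Answer: 16 both-alive 36 7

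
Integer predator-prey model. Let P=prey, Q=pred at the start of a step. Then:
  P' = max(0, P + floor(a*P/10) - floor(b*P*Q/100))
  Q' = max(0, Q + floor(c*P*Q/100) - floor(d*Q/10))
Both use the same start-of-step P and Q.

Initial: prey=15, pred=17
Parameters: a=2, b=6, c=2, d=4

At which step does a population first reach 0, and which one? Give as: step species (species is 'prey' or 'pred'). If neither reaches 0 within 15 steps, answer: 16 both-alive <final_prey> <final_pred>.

Answer: 16 both-alive 1 2

Derivation:
Step 1: prey: 15+3-15=3; pred: 17+5-6=16
Step 2: prey: 3+0-2=1; pred: 16+0-6=10
Step 3: prey: 1+0-0=1; pred: 10+0-4=6
Step 4: prey: 1+0-0=1; pred: 6+0-2=4
Step 5: prey: 1+0-0=1; pred: 4+0-1=3
Step 6: prey: 1+0-0=1; pred: 3+0-1=2
Step 7: prey: 1+0-0=1; pred: 2+0-0=2
Steps 8-15: state stable at prey=1, pred=2 (no change)
No extinction within 15 steps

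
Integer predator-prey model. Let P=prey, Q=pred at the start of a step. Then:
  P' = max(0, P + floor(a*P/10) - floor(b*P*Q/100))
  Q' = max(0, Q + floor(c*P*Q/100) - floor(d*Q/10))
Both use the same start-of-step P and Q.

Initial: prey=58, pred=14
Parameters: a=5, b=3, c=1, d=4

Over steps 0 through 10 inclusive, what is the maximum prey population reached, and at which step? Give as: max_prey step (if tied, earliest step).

Answer: 63 1

Derivation:
Step 1: prey: 58+29-24=63; pred: 14+8-5=17
Step 2: prey: 63+31-32=62; pred: 17+10-6=21
Step 3: prey: 62+31-39=54; pred: 21+13-8=26
Step 4: prey: 54+27-42=39; pred: 26+14-10=30
Step 5: prey: 39+19-35=23; pred: 30+11-12=29
Step 6: prey: 23+11-20=14; pred: 29+6-11=24
Step 7: prey: 14+7-10=11; pred: 24+3-9=18
Step 8: prey: 11+5-5=11; pred: 18+1-7=12
Step 9: prey: 11+5-3=13; pred: 12+1-4=9
Step 10: prey: 13+6-3=16; pred: 9+1-3=7
Max prey = 63 at step 1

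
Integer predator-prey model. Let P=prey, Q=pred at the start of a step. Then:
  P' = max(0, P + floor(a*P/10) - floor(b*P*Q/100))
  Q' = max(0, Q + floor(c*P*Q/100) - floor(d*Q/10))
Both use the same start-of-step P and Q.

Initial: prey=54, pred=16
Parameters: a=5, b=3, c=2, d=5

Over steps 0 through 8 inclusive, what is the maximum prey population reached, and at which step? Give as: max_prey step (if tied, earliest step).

Step 1: prey: 54+27-25=56; pred: 16+17-8=25
Step 2: prey: 56+28-42=42; pred: 25+28-12=41
Step 3: prey: 42+21-51=12; pred: 41+34-20=55
Step 4: prey: 12+6-19=0; pred: 55+13-27=41
Step 5: prey: 0+0-0=0; pred: 41+0-20=21
Step 6: prey: 0+0-0=0; pred: 21+0-10=11
Step 7: prey: 0+0-0=0; pred: 11+0-5=6
Step 8: prey: 0+0-0=0; pred: 6+0-3=3
Max prey = 56 at step 1

Answer: 56 1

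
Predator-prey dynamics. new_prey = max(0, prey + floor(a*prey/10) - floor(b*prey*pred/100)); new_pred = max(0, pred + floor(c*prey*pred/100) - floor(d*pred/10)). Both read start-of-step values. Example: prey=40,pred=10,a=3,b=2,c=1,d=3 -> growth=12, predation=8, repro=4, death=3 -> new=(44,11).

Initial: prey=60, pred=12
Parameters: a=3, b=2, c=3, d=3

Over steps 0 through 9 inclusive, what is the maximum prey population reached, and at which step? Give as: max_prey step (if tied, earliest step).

Step 1: prey: 60+18-14=64; pred: 12+21-3=30
Step 2: prey: 64+19-38=45; pred: 30+57-9=78
Step 3: prey: 45+13-70=0; pred: 78+105-23=160
Step 4: prey: 0+0-0=0; pred: 160+0-48=112
Step 5: prey: 0+0-0=0; pred: 112+0-33=79
Step 6: prey: 0+0-0=0; pred: 79+0-23=56
Step 7: prey: 0+0-0=0; pred: 56+0-16=40
Step 8: prey: 0+0-0=0; pred: 40+0-12=28
Step 9: prey: 0+0-0=0; pred: 28+0-8=20
Max prey = 64 at step 1

Answer: 64 1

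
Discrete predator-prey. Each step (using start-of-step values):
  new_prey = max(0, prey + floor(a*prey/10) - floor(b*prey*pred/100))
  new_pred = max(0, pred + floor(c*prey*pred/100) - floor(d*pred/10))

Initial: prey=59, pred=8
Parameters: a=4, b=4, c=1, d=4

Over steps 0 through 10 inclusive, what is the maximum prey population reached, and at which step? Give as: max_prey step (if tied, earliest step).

Answer: 66 2

Derivation:
Step 1: prey: 59+23-18=64; pred: 8+4-3=9
Step 2: prey: 64+25-23=66; pred: 9+5-3=11
Step 3: prey: 66+26-29=63; pred: 11+7-4=14
Step 4: prey: 63+25-35=53; pred: 14+8-5=17
Step 5: prey: 53+21-36=38; pred: 17+9-6=20
Step 6: prey: 38+15-30=23; pred: 20+7-8=19
Step 7: prey: 23+9-17=15; pred: 19+4-7=16
Step 8: prey: 15+6-9=12; pred: 16+2-6=12
Step 9: prey: 12+4-5=11; pred: 12+1-4=9
Step 10: prey: 11+4-3=12; pred: 9+0-3=6
Max prey = 66 at step 2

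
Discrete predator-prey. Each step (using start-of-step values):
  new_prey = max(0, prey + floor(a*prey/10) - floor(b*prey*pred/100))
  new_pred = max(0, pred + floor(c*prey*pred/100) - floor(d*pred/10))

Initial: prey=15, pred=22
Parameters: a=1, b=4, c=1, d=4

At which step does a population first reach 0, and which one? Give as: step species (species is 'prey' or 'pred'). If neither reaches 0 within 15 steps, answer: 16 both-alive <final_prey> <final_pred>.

Answer: 16 both-alive 1 2

Derivation:
Step 1: prey: 15+1-13=3; pred: 22+3-8=17
Step 2: prey: 3+0-2=1; pred: 17+0-6=11
Step 3: prey: 1+0-0=1; pred: 11+0-4=7
Step 4: prey: 1+0-0=1; pred: 7+0-2=5
Step 5: prey: 1+0-0=1; pred: 5+0-2=3
Step 6: prey: 1+0-0=1; pred: 3+0-1=2
Step 7: prey: 1+0-0=1; pred: 2+0-0=2
Steps 8-15: state stable at prey=1, pred=2 (no change)
No extinction within 15 steps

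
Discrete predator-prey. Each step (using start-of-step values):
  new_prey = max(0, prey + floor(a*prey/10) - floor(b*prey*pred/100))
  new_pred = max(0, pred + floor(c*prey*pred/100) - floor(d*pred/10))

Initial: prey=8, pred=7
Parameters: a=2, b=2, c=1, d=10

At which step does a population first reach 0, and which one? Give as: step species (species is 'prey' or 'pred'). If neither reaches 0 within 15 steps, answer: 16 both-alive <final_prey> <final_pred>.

Step 1: prey: 8+1-1=8; pred: 7+0-7=0
First extinction: pred at step 1

Answer: 1 pred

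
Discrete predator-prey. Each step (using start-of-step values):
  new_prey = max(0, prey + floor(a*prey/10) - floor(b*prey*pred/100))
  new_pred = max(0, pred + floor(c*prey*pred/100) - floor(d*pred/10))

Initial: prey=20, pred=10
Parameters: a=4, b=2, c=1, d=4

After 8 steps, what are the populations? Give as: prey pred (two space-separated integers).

Step 1: prey: 20+8-4=24; pred: 10+2-4=8
Step 2: prey: 24+9-3=30; pred: 8+1-3=6
Step 3: prey: 30+12-3=39; pred: 6+1-2=5
Step 4: prey: 39+15-3=51; pred: 5+1-2=4
Step 5: prey: 51+20-4=67; pred: 4+2-1=5
Step 6: prey: 67+26-6=87; pred: 5+3-2=6
Step 7: prey: 87+34-10=111; pred: 6+5-2=9
Step 8: prey: 111+44-19=136; pred: 9+9-3=15

Answer: 136 15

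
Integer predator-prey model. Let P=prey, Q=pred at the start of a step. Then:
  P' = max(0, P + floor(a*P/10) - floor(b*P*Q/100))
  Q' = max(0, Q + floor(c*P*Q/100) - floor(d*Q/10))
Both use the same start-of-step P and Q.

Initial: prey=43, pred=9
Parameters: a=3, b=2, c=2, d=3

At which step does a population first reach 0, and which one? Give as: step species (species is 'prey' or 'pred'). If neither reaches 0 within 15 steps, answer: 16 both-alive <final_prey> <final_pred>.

Step 1: prey: 43+12-7=48; pred: 9+7-2=14
Step 2: prey: 48+14-13=49; pred: 14+13-4=23
Step 3: prey: 49+14-22=41; pred: 23+22-6=39
Step 4: prey: 41+12-31=22; pred: 39+31-11=59
Step 5: prey: 22+6-25=3; pred: 59+25-17=67
Step 6: prey: 3+0-4=0; pred: 67+4-20=51
First extinction: prey at step 6

Answer: 6 prey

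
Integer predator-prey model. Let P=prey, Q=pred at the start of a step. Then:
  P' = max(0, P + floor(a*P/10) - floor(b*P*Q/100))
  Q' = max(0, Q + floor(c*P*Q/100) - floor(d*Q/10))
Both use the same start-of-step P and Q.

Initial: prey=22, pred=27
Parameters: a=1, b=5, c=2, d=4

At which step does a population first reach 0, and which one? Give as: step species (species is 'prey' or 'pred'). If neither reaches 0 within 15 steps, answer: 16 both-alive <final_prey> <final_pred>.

Step 1: prey: 22+2-29=0; pred: 27+11-10=28
First extinction: prey at step 1

Answer: 1 prey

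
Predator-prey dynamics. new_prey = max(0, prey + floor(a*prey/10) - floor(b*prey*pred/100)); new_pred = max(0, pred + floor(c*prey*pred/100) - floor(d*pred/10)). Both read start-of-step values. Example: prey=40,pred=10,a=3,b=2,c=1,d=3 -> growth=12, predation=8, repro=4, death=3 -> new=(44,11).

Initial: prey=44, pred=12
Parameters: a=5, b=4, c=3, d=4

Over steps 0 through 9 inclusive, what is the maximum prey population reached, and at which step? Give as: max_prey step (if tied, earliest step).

Answer: 45 1

Derivation:
Step 1: prey: 44+22-21=45; pred: 12+15-4=23
Step 2: prey: 45+22-41=26; pred: 23+31-9=45
Step 3: prey: 26+13-46=0; pred: 45+35-18=62
Step 4: prey: 0+0-0=0; pred: 62+0-24=38
Step 5: prey: 0+0-0=0; pred: 38+0-15=23
Step 6: prey: 0+0-0=0; pred: 23+0-9=14
Step 7: prey: 0+0-0=0; pred: 14+0-5=9
Step 8: prey: 0+0-0=0; pred: 9+0-3=6
Step 9: prey: 0+0-0=0; pred: 6+0-2=4
Max prey = 45 at step 1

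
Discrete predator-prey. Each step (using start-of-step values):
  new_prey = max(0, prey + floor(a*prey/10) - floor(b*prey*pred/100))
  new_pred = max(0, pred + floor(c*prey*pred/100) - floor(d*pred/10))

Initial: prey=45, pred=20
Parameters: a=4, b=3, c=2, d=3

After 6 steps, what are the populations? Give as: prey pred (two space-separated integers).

Step 1: prey: 45+18-27=36; pred: 20+18-6=32
Step 2: prey: 36+14-34=16; pred: 32+23-9=46
Step 3: prey: 16+6-22=0; pred: 46+14-13=47
Step 4: prey: 0+0-0=0; pred: 47+0-14=33
Step 5: prey: 0+0-0=0; pred: 33+0-9=24
Step 6: prey: 0+0-0=0; pred: 24+0-7=17

Answer: 0 17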